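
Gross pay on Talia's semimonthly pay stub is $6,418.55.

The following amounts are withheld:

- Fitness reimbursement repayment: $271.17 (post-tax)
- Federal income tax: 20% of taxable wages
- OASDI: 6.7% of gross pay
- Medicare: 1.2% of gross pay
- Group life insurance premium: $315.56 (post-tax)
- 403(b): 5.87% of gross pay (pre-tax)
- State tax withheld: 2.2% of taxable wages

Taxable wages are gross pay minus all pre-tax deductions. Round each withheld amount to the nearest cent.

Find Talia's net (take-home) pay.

403(b): $6,418.55 × 0.0587 = $376.77
Taxable wages = $6,418.55 − $376.77 = $6,041.78
Federal income tax: $6,041.78 × 0.2 = $1,208.36
State tax withheld: $6,041.78 × 0.022 = $132.92
OASDI: $6,418.55 × 0.067 = $430.04
Medicare: $6,418.55 × 0.012 = $77.02
Group life insurance premium: $315.56
Fitness reimbursement repayment: $271.17
Total deductions = $376.77 + $1,208.36 + $132.92 + $430.04 + $77.02 + $315.56 + $271.17 = $2,811.84
Net pay = $6,418.55 − $2,811.84 = $3,606.71

$3,606.71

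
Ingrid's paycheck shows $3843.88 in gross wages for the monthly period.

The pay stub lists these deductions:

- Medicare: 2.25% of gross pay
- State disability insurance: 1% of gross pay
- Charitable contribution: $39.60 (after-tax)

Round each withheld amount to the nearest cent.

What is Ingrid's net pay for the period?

$3679.35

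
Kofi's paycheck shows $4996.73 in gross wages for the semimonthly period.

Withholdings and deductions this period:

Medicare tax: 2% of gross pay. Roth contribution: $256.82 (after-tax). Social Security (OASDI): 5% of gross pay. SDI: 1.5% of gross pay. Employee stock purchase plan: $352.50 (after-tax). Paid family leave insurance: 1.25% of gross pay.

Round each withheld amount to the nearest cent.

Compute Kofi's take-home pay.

SDI: $4996.73 × 0.015 = $74.95
Social Security (OASDI): $4996.73 × 0.05 = $249.84
Medicare tax: $4996.73 × 0.02 = $99.93
Paid family leave insurance: $4996.73 × 0.0125 = $62.46
Employee stock purchase plan: $352.50
Roth contribution: $256.82
Total deductions = $74.95 + $249.84 + $99.93 + $62.46 + $352.50 + $256.82 = $1096.50
Net pay = $4996.73 − $1096.50 = $3900.23

$3900.23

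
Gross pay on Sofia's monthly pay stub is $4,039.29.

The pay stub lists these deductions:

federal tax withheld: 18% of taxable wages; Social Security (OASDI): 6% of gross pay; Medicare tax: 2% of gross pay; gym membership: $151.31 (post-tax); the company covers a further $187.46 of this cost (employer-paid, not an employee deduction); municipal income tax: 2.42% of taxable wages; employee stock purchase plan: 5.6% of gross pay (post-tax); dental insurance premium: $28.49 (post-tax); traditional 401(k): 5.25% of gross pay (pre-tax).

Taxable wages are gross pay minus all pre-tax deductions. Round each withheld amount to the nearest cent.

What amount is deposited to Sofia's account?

$2,316.56

Traditional 401(k): $4,039.29 × 0.0525 = $212.06
Taxable wages = $4,039.29 − $212.06 = $3,827.23
Federal tax withheld: $3,827.23 × 0.18 = $688.90
Municipal income tax: $3,827.23 × 0.0242 = $92.62
Medicare tax: $4,039.29 × 0.02 = $80.79
Social Security (OASDI): $4,039.29 × 0.06 = $242.36
Gym membership: $151.31
Employee stock purchase plan: $4,039.29 × 0.056 = $226.20
Dental insurance premium: $28.49
(Employer's $187.46 toward gym membership is not withheld from the employee.)
Total deductions = $212.06 + $688.90 + $92.62 + $80.79 + $242.36 + $151.31 + $226.20 + $28.49 = $1,722.73
Net pay = $4,039.29 − $1,722.73 = $2,316.56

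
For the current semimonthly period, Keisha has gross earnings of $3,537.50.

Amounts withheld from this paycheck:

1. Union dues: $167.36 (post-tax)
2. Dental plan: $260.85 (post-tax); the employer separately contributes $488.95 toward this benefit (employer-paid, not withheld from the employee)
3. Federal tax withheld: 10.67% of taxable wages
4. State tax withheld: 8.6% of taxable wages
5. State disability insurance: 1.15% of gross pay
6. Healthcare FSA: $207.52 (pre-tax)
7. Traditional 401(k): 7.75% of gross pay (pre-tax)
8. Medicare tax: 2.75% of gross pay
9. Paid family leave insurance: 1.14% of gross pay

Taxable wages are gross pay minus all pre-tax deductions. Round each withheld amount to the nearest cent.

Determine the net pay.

Healthcare FSA: $207.52
Traditional 401(k): $3,537.50 × 0.0775 = $274.16
Pre-tax total = $207.52 + $274.16 = $481.68
Taxable wages = $3,537.50 − $481.68 = $3,055.82
Federal tax withheld: $3,055.82 × 0.1067 = $326.06
State tax withheld: $3,055.82 × 0.086 = $262.80
Medicare tax: $3,537.50 × 0.0275 = $97.28
Paid family leave insurance: $3,537.50 × 0.0114 = $40.33
State disability insurance: $3,537.50 × 0.0115 = $40.68
Union dues: $167.36
Dental plan: $260.85
(Employer's $488.95 toward dental plan is not withheld from the employee.)
Total deductions = $207.52 + $274.16 + $326.06 + $262.80 + $97.28 + $40.33 + $40.68 + $167.36 + $260.85 = $1,677.04
Net pay = $3,537.50 − $1,677.04 = $1,860.46

$1,860.46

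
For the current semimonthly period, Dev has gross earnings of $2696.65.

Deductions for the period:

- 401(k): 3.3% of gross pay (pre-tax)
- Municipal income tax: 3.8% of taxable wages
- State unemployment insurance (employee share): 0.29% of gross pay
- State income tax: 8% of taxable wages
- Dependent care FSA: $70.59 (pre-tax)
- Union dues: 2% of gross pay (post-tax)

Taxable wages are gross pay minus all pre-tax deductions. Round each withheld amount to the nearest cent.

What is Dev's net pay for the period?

$2175.94

Dependent care FSA: $70.59
401(k): $2696.65 × 0.033 = $88.99
Pre-tax total = $70.59 + $88.99 = $159.58
Taxable wages = $2696.65 − $159.58 = $2537.07
State income tax: $2537.07 × 0.08 = $202.97
Municipal income tax: $2537.07 × 0.038 = $96.41
State unemployment insurance (employee share): $2696.65 × 0.0029 = $7.82
Union dues: $2696.65 × 0.02 = $53.93
Total deductions = $70.59 + $88.99 + $202.97 + $96.41 + $7.82 + $53.93 = $520.71
Net pay = $2696.65 − $520.71 = $2175.94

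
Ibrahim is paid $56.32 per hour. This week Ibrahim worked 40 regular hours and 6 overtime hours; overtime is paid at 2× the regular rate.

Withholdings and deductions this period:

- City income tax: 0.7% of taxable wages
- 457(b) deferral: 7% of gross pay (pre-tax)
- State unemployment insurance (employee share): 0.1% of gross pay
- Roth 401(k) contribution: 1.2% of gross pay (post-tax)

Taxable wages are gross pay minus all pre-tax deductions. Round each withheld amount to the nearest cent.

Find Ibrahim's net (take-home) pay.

Regular pay: 40 × $56.32 = $2,252.80
Overtime pay: 6 × $56.32 × 2 = $675.84
Gross pay = $2,252.80 + $675.84 = $2,928.64
457(b) deferral: $2,928.64 × 0.07 = $205.00
Taxable wages = $2,928.64 − $205.00 = $2,723.64
City income tax: $2,723.64 × 0.007 = $19.07
State unemployment insurance (employee share): $2,928.64 × 0.001 = $2.93
Roth 401(k) contribution: $2,928.64 × 0.012 = $35.14
Total deductions = $205.00 + $19.07 + $2.93 + $35.14 = $262.14
Net pay = $2,928.64 − $262.14 = $2,666.50

$2,666.50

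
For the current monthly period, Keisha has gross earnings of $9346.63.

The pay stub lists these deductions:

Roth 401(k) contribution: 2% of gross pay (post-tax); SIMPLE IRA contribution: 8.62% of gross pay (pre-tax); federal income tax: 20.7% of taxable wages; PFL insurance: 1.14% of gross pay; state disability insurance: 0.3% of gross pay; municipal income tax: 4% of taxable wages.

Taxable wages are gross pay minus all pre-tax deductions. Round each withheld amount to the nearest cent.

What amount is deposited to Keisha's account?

$6109.81

SIMPLE IRA contribution: $9346.63 × 0.0862 = $805.68
Taxable wages = $9346.63 − $805.68 = $8540.95
Municipal income tax: $8540.95 × 0.04 = $341.64
Federal income tax: $8540.95 × 0.207 = $1767.98
State disability insurance: $9346.63 × 0.003 = $28.04
PFL insurance: $9346.63 × 0.0114 = $106.55
Roth 401(k) contribution: $9346.63 × 0.02 = $186.93
Total deductions = $805.68 + $341.64 + $1767.98 + $28.04 + $106.55 + $186.93 = $3236.82
Net pay = $9346.63 − $3236.82 = $6109.81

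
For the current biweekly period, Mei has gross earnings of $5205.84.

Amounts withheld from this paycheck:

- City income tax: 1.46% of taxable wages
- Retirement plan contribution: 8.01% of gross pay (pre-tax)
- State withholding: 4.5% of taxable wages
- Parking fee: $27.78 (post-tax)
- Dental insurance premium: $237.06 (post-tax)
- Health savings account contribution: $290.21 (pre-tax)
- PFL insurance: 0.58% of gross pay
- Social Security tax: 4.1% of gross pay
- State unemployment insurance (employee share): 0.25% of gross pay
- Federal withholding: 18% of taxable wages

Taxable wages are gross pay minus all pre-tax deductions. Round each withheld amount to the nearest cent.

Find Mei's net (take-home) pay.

$2899.28

Retirement plan contribution: $5205.84 × 0.0801 = $416.99
Health savings account contribution: $290.21
Pre-tax total = $416.99 + $290.21 = $707.20
Taxable wages = $5205.84 − $707.20 = $4498.64
State withholding: $4498.64 × 0.045 = $202.44
Federal withholding: $4498.64 × 0.18 = $809.76
City income tax: $4498.64 × 0.0146 = $65.68
State unemployment insurance (employee share): $5205.84 × 0.0025 = $13.01
Social Security tax: $5205.84 × 0.041 = $213.44
PFL insurance: $5205.84 × 0.0058 = $30.19
Parking fee: $27.78
Dental insurance premium: $237.06
Total deductions = $416.99 + $290.21 + $202.44 + $809.76 + $65.68 + $13.01 + $213.44 + $30.19 + $27.78 + $237.06 = $2306.56
Net pay = $5205.84 − $2306.56 = $2899.28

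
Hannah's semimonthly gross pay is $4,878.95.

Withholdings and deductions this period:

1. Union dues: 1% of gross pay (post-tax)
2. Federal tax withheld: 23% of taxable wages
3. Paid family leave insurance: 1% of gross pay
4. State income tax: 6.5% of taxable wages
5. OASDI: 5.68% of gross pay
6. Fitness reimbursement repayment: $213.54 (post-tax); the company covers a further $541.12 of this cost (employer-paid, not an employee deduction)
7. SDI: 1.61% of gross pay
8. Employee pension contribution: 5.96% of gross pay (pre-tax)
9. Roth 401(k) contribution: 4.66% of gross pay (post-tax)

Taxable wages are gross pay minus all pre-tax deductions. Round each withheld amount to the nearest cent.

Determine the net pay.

$2,340.50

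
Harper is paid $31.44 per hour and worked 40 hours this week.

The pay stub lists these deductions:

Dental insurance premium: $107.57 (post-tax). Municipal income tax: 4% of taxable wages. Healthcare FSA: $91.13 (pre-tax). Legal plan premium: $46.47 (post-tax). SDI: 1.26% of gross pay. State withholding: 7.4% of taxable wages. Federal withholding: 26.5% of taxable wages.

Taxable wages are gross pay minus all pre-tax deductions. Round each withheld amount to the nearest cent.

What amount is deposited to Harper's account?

$554.49

Gross pay: 40 × $31.44 = $1,257.60
Healthcare FSA: $91.13
Taxable wages = $1,257.60 − $91.13 = $1,166.47
Federal withholding: $1,166.47 × 0.265 = $309.11
Municipal income tax: $1,166.47 × 0.04 = $46.66
State withholding: $1,166.47 × 0.074 = $86.32
SDI: $1,257.60 × 0.0126 = $15.85
Dental insurance premium: $107.57
Legal plan premium: $46.47
Total deductions = $91.13 + $309.11 + $46.66 + $86.32 + $15.85 + $107.57 + $46.47 = $703.11
Net pay = $1,257.60 − $703.11 = $554.49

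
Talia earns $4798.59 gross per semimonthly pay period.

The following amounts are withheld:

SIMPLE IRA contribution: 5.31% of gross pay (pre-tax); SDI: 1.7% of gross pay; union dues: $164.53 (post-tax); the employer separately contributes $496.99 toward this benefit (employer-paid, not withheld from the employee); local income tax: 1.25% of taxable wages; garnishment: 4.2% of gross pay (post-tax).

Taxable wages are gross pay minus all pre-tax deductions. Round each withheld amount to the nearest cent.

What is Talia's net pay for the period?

SIMPLE IRA contribution: $4798.59 × 0.0531 = $254.81
Taxable wages = $4798.59 − $254.81 = $4543.78
Local income tax: $4543.78 × 0.0125 = $56.80
SDI: $4798.59 × 0.017 = $81.58
Union dues: $164.53
Garnishment: $4798.59 × 0.042 = $201.54
(Employer's $496.99 toward union dues is not withheld from the employee.)
Total deductions = $254.81 + $56.80 + $81.58 + $164.53 + $201.54 = $759.26
Net pay = $4798.59 − $759.26 = $4039.33

$4039.33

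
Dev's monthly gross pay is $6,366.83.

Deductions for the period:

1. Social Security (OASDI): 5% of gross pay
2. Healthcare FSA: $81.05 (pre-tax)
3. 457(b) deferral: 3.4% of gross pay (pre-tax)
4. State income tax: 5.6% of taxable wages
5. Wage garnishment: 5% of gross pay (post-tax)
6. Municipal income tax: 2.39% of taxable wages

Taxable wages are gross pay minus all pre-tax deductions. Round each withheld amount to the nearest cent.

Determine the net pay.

$4,947.69

457(b) deferral: $6,366.83 × 0.034 = $216.47
Healthcare FSA: $81.05
Pre-tax total = $216.47 + $81.05 = $297.52
Taxable wages = $6,366.83 − $297.52 = $6,069.31
Municipal income tax: $6,069.31 × 0.0239 = $145.06
State income tax: $6,069.31 × 0.056 = $339.88
Social Security (OASDI): $6,366.83 × 0.05 = $318.34
Wage garnishment: $6,366.83 × 0.05 = $318.34
Total deductions = $216.47 + $81.05 + $145.06 + $339.88 + $318.34 + $318.34 = $1,419.14
Net pay = $6,366.83 − $1,419.14 = $4,947.69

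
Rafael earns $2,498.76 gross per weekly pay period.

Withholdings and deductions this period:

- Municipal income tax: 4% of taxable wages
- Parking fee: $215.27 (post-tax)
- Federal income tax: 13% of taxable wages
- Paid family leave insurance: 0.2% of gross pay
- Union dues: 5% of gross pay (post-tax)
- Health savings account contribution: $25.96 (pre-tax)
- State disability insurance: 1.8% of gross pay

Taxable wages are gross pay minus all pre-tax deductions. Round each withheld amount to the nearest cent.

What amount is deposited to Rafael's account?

$1,662.24

Health savings account contribution: $25.96
Taxable wages = $2,498.76 − $25.96 = $2,472.80
Federal income tax: $2,472.80 × 0.13 = $321.46
Municipal income tax: $2,472.80 × 0.04 = $98.91
Paid family leave insurance: $2,498.76 × 0.002 = $5.00
State disability insurance: $2,498.76 × 0.018 = $44.98
Union dues: $2,498.76 × 0.05 = $124.94
Parking fee: $215.27
Total deductions = $25.96 + $321.46 + $98.91 + $5.00 + $44.98 + $124.94 + $215.27 = $836.52
Net pay = $2,498.76 − $836.52 = $1,662.24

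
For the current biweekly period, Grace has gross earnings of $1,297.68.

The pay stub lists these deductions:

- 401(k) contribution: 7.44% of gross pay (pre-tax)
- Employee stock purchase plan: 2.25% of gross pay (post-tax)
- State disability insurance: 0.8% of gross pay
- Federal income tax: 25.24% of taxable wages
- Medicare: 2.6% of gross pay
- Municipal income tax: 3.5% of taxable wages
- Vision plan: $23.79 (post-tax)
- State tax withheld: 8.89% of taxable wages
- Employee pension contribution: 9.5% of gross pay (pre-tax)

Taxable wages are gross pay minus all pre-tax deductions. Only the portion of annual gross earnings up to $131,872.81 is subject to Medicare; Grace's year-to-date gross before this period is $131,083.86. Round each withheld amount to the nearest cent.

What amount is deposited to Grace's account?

401(k) contribution: $1,297.68 × 0.0744 = $96.55
Employee pension contribution: $1,297.68 × 0.095 = $123.28
Pre-tax total = $96.55 + $123.28 = $219.83
Taxable wages = $1,297.68 − $219.83 = $1,077.85
State tax withheld: $1,077.85 × 0.0889 = $95.82
Municipal income tax: $1,077.85 × 0.035 = $37.72
Federal income tax: $1,077.85 × 0.2524 = $272.05
Medicare: only $131,872.81 − $131,083.86 = $788.95 of this check is subject → $788.95 × 0.026 = $20.51
State disability insurance: $1,297.68 × 0.008 = $10.38
Vision plan: $23.79
Employee stock purchase plan: $1,297.68 × 0.0225 = $29.20
Total deductions = $96.55 + $123.28 + $95.82 + $37.72 + $272.05 + $20.51 + $10.38 + $23.79 + $29.20 = $709.30
Net pay = $1,297.68 − $709.30 = $588.38

$588.38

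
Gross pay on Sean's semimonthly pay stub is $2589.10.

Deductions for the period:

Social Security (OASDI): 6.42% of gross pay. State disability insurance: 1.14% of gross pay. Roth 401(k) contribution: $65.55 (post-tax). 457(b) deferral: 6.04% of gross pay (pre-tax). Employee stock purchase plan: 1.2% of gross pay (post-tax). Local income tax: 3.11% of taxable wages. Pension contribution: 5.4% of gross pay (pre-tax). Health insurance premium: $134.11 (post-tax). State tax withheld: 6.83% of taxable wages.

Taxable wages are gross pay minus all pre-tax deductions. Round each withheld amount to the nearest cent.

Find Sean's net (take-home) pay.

$1638.52

Pension contribution: $2589.10 × 0.054 = $139.81
457(b) deferral: $2589.10 × 0.0604 = $156.38
Pre-tax total = $139.81 + $156.38 = $296.19
Taxable wages = $2589.10 − $296.19 = $2292.91
Local income tax: $2292.91 × 0.0311 = $71.31
State tax withheld: $2292.91 × 0.0683 = $156.61
State disability insurance: $2589.10 × 0.0114 = $29.52
Social Security (OASDI): $2589.10 × 0.0642 = $166.22
Employee stock purchase plan: $2589.10 × 0.012 = $31.07
Roth 401(k) contribution: $65.55
Health insurance premium: $134.11
Total deductions = $139.81 + $156.38 + $71.31 + $156.61 + $29.52 + $166.22 + $31.07 + $65.55 + $134.11 = $950.58
Net pay = $2589.10 − $950.58 = $1638.52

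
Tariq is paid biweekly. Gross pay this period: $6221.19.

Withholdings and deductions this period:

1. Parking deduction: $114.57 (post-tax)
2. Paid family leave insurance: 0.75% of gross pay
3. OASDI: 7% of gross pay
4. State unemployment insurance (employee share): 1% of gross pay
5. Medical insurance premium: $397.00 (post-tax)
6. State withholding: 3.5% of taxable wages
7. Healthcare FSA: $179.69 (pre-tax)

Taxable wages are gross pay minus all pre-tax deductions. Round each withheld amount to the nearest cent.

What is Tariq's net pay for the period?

Healthcare FSA: $179.69
Taxable wages = $6221.19 − $179.69 = $6041.50
State withholding: $6041.50 × 0.035 = $211.45
State unemployment insurance (employee share): $6221.19 × 0.01 = $62.21
Paid family leave insurance: $6221.19 × 0.0075 = $46.66
OASDI: $6221.19 × 0.07 = $435.48
Medical insurance premium: $397.00
Parking deduction: $114.57
Total deductions = $179.69 + $211.45 + $62.21 + $46.66 + $435.48 + $397.00 + $114.57 = $1447.06
Net pay = $6221.19 − $1447.06 = $4774.13

$4774.13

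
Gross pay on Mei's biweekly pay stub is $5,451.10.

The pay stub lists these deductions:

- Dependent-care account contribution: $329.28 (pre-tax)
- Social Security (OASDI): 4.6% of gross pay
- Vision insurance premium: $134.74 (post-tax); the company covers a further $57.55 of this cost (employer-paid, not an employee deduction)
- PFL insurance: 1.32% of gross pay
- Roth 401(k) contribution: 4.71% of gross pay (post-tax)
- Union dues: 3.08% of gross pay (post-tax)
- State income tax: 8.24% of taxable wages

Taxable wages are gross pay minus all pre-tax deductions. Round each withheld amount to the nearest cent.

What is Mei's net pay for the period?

Dependent-care account contribution: $329.28
Taxable wages = $5,451.10 − $329.28 = $5,121.82
State income tax: $5,121.82 × 0.0824 = $422.04
Social Security (OASDI): $5,451.10 × 0.046 = $250.75
PFL insurance: $5,451.10 × 0.0132 = $71.95
Roth 401(k) contribution: $5,451.10 × 0.0471 = $256.75
Union dues: $5,451.10 × 0.0308 = $167.89
Vision insurance premium: $134.74
(Employer's $57.55 toward vision insurance premium is not withheld from the employee.)
Total deductions = $329.28 + $422.04 + $250.75 + $71.95 + $256.75 + $167.89 + $134.74 = $1,633.40
Net pay = $5,451.10 − $1,633.40 = $3,817.70

$3,817.70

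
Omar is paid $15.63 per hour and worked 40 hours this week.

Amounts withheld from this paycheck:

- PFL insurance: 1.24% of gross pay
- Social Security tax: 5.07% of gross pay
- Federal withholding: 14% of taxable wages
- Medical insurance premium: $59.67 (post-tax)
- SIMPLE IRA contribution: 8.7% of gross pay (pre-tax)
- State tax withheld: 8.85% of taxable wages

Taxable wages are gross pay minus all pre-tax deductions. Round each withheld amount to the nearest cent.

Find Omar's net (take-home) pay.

$341.26

Gross pay: 40 × $15.63 = $625.20
SIMPLE IRA contribution: $625.20 × 0.087 = $54.39
Taxable wages = $625.20 − $54.39 = $570.81
State tax withheld: $570.81 × 0.0885 = $50.52
Federal withholding: $570.81 × 0.14 = $79.91
Social Security tax: $625.20 × 0.0507 = $31.70
PFL insurance: $625.20 × 0.0124 = $7.75
Medical insurance premium: $59.67
Total deductions = $54.39 + $50.52 + $79.91 + $31.70 + $7.75 + $59.67 = $283.94
Net pay = $625.20 − $283.94 = $341.26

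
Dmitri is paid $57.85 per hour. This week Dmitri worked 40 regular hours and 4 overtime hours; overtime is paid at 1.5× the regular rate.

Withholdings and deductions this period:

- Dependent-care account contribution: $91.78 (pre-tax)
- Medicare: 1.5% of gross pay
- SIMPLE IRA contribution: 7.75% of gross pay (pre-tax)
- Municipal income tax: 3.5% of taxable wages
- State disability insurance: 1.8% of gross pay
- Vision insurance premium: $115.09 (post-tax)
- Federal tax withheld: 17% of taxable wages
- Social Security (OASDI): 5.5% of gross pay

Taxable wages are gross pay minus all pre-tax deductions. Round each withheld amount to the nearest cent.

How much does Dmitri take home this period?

$1,529.38

Regular pay: 40 × $57.85 = $2,314.00
Overtime pay: 4 × $57.85 × 1.5 = $347.10
Gross pay = $2,314.00 + $347.10 = $2,661.10
SIMPLE IRA contribution: $2,661.10 × 0.0775 = $206.24
Dependent-care account contribution: $91.78
Pre-tax total = $206.24 + $91.78 = $298.02
Taxable wages = $2,661.10 − $298.02 = $2,363.08
Federal tax withheld: $2,363.08 × 0.17 = $401.72
Municipal income tax: $2,363.08 × 0.035 = $82.71
Medicare: $2,661.10 × 0.015 = $39.92
State disability insurance: $2,661.10 × 0.018 = $47.90
Social Security (OASDI): $2,661.10 × 0.055 = $146.36
Vision insurance premium: $115.09
Total deductions = $206.24 + $91.78 + $401.72 + $82.71 + $39.92 + $47.90 + $146.36 + $115.09 = $1,131.72
Net pay = $2,661.10 − $1,131.72 = $1,529.38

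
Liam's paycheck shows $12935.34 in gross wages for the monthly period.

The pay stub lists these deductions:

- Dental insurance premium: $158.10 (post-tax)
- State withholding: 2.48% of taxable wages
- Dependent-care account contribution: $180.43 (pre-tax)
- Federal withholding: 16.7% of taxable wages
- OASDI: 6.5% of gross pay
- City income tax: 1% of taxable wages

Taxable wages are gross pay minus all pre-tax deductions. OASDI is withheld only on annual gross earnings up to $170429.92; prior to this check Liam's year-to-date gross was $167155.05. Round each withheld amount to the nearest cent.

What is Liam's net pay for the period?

$9810.00

Dependent-care account contribution: $180.43
Taxable wages = $12935.34 − $180.43 = $12754.91
State withholding: $12754.91 × 0.0248 = $316.32
City income tax: $12754.91 × 0.01 = $127.55
Federal withholding: $12754.91 × 0.167 = $2130.07
OASDI: only $170429.92 − $167155.05 = $3274.87 of this check is subject → $3274.87 × 0.065 = $212.87
Dental insurance premium: $158.10
Total deductions = $180.43 + $316.32 + $127.55 + $2130.07 + $212.87 + $158.10 = $3125.34
Net pay = $12935.34 − $3125.34 = $9810.00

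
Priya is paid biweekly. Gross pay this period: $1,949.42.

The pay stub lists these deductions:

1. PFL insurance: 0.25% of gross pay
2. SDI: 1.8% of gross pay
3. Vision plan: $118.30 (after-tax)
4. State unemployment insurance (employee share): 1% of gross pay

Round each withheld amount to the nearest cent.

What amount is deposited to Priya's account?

$1,771.67

State unemployment insurance (employee share): $1,949.42 × 0.01 = $19.49
SDI: $1,949.42 × 0.018 = $35.09
PFL insurance: $1,949.42 × 0.0025 = $4.87
Vision plan: $118.30
Total deductions = $19.49 + $35.09 + $4.87 + $118.30 = $177.75
Net pay = $1,949.42 − $177.75 = $1,771.67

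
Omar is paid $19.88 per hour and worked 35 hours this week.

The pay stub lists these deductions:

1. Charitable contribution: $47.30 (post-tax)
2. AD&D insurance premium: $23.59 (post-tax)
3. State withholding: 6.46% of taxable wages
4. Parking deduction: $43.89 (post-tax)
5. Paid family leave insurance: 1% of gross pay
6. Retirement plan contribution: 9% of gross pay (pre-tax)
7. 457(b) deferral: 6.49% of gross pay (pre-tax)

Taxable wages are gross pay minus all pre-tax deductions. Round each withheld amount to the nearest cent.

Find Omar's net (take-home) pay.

Gross pay: 35 × $19.88 = $695.80
457(b) deferral: $695.80 × 0.0649 = $45.16
Retirement plan contribution: $695.80 × 0.09 = $62.62
Pre-tax total = $45.16 + $62.62 = $107.78
Taxable wages = $695.80 − $107.78 = $588.02
State withholding: $588.02 × 0.0646 = $37.99
Paid family leave insurance: $695.80 × 0.01 = $6.96
AD&D insurance premium: $23.59
Charitable contribution: $47.30
Parking deduction: $43.89
Total deductions = $45.16 + $62.62 + $37.99 + $6.96 + $23.59 + $47.30 + $43.89 = $267.51
Net pay = $695.80 − $267.51 = $428.29

$428.29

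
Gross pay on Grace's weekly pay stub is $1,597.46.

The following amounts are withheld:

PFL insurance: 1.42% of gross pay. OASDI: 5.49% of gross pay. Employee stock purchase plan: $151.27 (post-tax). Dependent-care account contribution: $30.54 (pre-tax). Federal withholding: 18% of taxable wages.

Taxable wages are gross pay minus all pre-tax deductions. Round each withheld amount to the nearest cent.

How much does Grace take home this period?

$1,023.22

Dependent-care account contribution: $30.54
Taxable wages = $1,597.46 − $30.54 = $1,566.92
Federal withholding: $1,566.92 × 0.18 = $282.05
PFL insurance: $1,597.46 × 0.0142 = $22.68
OASDI: $1,597.46 × 0.0549 = $87.70
Employee stock purchase plan: $151.27
Total deductions = $30.54 + $282.05 + $22.68 + $87.70 + $151.27 = $574.24
Net pay = $1,597.46 − $574.24 = $1,023.22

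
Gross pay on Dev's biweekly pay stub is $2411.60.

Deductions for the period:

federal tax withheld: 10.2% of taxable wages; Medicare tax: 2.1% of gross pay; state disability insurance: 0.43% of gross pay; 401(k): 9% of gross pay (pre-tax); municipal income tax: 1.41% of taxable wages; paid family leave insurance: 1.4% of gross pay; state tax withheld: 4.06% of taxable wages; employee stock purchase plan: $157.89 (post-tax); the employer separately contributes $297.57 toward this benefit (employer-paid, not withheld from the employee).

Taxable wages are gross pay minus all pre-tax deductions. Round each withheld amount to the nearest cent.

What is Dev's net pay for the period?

$1598.01

401(k): $2411.60 × 0.09 = $217.04
Taxable wages = $2411.60 − $217.04 = $2194.56
Municipal income tax: $2194.56 × 0.0141 = $30.94
Federal tax withheld: $2194.56 × 0.102 = $223.85
State tax withheld: $2194.56 × 0.0406 = $89.10
Paid family leave insurance: $2411.60 × 0.014 = $33.76
Medicare tax: $2411.60 × 0.021 = $50.64
State disability insurance: $2411.60 × 0.0043 = $10.37
Employee stock purchase plan: $157.89
(Employer's $297.57 toward employee stock purchase plan is not withheld from the employee.)
Total deductions = $217.04 + $30.94 + $223.85 + $89.10 + $33.76 + $50.64 + $10.37 + $157.89 = $813.59
Net pay = $2411.60 − $813.59 = $1598.01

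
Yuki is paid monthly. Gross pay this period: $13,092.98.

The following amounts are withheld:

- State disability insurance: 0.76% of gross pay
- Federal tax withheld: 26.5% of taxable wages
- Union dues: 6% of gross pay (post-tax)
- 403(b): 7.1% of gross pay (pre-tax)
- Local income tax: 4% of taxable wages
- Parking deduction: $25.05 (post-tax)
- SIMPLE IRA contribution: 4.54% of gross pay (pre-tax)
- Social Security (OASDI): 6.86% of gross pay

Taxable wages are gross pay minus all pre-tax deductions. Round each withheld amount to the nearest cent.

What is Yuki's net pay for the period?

$6,232.11

SIMPLE IRA contribution: $13,092.98 × 0.0454 = $594.42
403(b): $13,092.98 × 0.071 = $929.60
Pre-tax total = $594.42 + $929.60 = $1,524.02
Taxable wages = $13,092.98 − $1,524.02 = $11,568.96
Federal tax withheld: $11,568.96 × 0.265 = $3,065.77
Local income tax: $11,568.96 × 0.04 = $462.76
Social Security (OASDI): $13,092.98 × 0.0686 = $898.18
State disability insurance: $13,092.98 × 0.0076 = $99.51
Union dues: $13,092.98 × 0.06 = $785.58
Parking deduction: $25.05
Total deductions = $594.42 + $929.60 + $3,065.77 + $462.76 + $898.18 + $99.51 + $785.58 + $25.05 = $6,860.87
Net pay = $13,092.98 − $6,860.87 = $6,232.11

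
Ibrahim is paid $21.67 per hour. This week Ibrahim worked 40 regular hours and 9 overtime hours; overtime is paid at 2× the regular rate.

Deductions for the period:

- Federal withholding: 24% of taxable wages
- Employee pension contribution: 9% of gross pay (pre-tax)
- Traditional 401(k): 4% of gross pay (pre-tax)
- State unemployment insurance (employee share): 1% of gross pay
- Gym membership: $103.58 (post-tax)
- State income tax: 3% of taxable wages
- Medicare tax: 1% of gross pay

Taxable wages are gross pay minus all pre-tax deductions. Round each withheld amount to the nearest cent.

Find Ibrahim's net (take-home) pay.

Regular pay: 40 × $21.67 = $866.80
Overtime pay: 9 × $21.67 × 2 = $390.06
Gross pay = $866.80 + $390.06 = $1,256.86
Employee pension contribution: $1,256.86 × 0.09 = $113.12
Traditional 401(k): $1,256.86 × 0.04 = $50.27
Pre-tax total = $113.12 + $50.27 = $163.39
Taxable wages = $1,256.86 − $163.39 = $1,093.47
Federal withholding: $1,093.47 × 0.24 = $262.43
State income tax: $1,093.47 × 0.03 = $32.80
Medicare tax: $1,256.86 × 0.01 = $12.57
State unemployment insurance (employee share): $1,256.86 × 0.01 = $12.57
Gym membership: $103.58
Total deductions = $113.12 + $50.27 + $262.43 + $32.80 + $12.57 + $12.57 + $103.58 = $587.34
Net pay = $1,256.86 − $587.34 = $669.52

$669.52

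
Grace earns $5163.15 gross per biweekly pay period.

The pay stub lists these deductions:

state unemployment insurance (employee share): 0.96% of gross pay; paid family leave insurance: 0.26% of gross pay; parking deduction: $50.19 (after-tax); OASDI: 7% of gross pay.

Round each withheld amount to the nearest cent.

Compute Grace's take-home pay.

$4688.55

Paid family leave insurance: $5163.15 × 0.0026 = $13.42
OASDI: $5163.15 × 0.07 = $361.42
State unemployment insurance (employee share): $5163.15 × 0.0096 = $49.57
Parking deduction: $50.19
Total deductions = $13.42 + $361.42 + $49.57 + $50.19 = $474.60
Net pay = $5163.15 − $474.60 = $4688.55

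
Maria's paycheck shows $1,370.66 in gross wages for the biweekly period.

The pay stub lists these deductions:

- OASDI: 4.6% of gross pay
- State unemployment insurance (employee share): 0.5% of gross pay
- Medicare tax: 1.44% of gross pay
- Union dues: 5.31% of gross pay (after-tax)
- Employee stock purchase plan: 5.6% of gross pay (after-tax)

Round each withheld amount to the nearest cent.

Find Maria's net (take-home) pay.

OASDI: $1,370.66 × 0.046 = $63.05
Medicare tax: $1,370.66 × 0.0144 = $19.74
State unemployment insurance (employee share): $1,370.66 × 0.005 = $6.85
Employee stock purchase plan: $1,370.66 × 0.056 = $76.76
Union dues: $1,370.66 × 0.0531 = $72.78
Total deductions = $63.05 + $19.74 + $6.85 + $76.76 + $72.78 = $239.18
Net pay = $1,370.66 − $239.18 = $1,131.48

$1,131.48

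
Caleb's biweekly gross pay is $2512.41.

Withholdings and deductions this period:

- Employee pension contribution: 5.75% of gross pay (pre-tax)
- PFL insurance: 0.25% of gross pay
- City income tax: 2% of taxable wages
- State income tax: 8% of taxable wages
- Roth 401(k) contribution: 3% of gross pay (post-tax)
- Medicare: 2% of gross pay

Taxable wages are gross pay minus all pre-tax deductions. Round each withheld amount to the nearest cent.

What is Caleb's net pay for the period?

$1999.25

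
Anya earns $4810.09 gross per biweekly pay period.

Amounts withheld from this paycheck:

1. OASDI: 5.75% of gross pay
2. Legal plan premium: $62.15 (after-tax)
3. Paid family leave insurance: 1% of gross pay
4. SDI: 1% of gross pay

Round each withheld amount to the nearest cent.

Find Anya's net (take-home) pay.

$4375.16

Paid family leave insurance: $4810.09 × 0.01 = $48.10
OASDI: $4810.09 × 0.0575 = $276.58
SDI: $4810.09 × 0.01 = $48.10
Legal plan premium: $62.15
Total deductions = $48.10 + $276.58 + $48.10 + $62.15 = $434.93
Net pay = $4810.09 − $434.93 = $4375.16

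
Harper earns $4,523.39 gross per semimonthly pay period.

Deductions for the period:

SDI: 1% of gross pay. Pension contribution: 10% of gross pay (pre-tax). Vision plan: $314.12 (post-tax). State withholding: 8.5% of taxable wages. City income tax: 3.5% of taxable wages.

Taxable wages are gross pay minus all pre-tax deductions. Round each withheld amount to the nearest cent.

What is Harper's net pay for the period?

Pension contribution: $4,523.39 × 0.1 = $452.34
Taxable wages = $4,523.39 − $452.34 = $4,071.05
City income tax: $4,071.05 × 0.035 = $142.49
State withholding: $4,071.05 × 0.085 = $346.04
SDI: $4,523.39 × 0.01 = $45.23
Vision plan: $314.12
Total deductions = $452.34 + $142.49 + $346.04 + $45.23 + $314.12 = $1,300.22
Net pay = $4,523.39 − $1,300.22 = $3,223.17

$3,223.17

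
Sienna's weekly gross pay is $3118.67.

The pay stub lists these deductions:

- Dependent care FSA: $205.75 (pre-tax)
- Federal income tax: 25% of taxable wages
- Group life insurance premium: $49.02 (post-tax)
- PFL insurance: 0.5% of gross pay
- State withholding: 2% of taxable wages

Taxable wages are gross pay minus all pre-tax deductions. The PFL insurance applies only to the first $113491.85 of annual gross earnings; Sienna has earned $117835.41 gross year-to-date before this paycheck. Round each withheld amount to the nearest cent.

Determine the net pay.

$2077.41

Dependent care FSA: $205.75
Taxable wages = $3118.67 − $205.75 = $2912.92
State withholding: $2912.92 × 0.02 = $58.26
Federal income tax: $2912.92 × 0.25 = $728.23
PFL insurance: annual cap $113491.85 already reached (YTD $117835.41), so $0.00
Group life insurance premium: $49.02
Total deductions = $205.75 + $58.26 + $728.23 + $0.00 + $49.02 = $1041.26
Net pay = $3118.67 − $1041.26 = $2077.41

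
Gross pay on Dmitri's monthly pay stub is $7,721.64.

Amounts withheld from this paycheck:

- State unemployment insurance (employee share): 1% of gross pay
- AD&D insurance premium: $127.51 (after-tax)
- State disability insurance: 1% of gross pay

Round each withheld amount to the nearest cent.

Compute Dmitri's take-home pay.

$7,439.69

State unemployment insurance (employee share): $7,721.64 × 0.01 = $77.22
State disability insurance: $7,721.64 × 0.01 = $77.22
AD&D insurance premium: $127.51
Total deductions = $77.22 + $77.22 + $127.51 = $281.95
Net pay = $7,721.64 − $281.95 = $7,439.69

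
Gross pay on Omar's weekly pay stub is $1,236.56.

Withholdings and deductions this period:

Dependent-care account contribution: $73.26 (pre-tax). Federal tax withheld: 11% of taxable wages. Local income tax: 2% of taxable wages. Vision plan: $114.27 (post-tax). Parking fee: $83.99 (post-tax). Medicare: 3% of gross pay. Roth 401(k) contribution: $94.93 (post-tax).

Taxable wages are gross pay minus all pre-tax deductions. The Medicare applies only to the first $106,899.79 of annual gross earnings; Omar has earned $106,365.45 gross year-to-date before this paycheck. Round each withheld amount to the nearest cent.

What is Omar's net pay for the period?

Dependent-care account contribution: $73.26
Taxable wages = $1,236.56 − $73.26 = $1,163.30
Federal tax withheld: $1,163.30 × 0.11 = $127.96
Local income tax: $1,163.30 × 0.02 = $23.27
Medicare: only $106,899.79 − $106,365.45 = $534.34 of this check is subject → $534.34 × 0.03 = $16.03
Parking fee: $83.99
Roth 401(k) contribution: $94.93
Vision plan: $114.27
Total deductions = $73.26 + $127.96 + $23.27 + $16.03 + $83.99 + $94.93 + $114.27 = $533.71
Net pay = $1,236.56 − $533.71 = $702.85

$702.85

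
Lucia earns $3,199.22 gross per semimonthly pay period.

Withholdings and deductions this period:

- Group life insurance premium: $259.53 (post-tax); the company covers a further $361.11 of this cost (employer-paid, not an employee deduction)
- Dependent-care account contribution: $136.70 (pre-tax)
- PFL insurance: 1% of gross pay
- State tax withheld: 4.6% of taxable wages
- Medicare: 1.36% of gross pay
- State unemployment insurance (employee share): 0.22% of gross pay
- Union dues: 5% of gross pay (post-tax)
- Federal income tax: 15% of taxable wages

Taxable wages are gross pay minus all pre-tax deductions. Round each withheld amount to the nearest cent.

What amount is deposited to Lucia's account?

Dependent-care account contribution: $136.70
Taxable wages = $3,199.22 − $136.70 = $3,062.52
Federal income tax: $3,062.52 × 0.15 = $459.38
State tax withheld: $3,062.52 × 0.046 = $140.88
Medicare: $3,199.22 × 0.0136 = $43.51
State unemployment insurance (employee share): $3,199.22 × 0.0022 = $7.04
PFL insurance: $3,199.22 × 0.01 = $31.99
Group life insurance premium: $259.53
Union dues: $3,199.22 × 0.05 = $159.96
(Employer's $361.11 toward group life insurance premium is not withheld from the employee.)
Total deductions = $136.70 + $459.38 + $140.88 + $43.51 + $7.04 + $31.99 + $259.53 + $159.96 = $1,238.99
Net pay = $3,199.22 − $1,238.99 = $1,960.23

$1,960.23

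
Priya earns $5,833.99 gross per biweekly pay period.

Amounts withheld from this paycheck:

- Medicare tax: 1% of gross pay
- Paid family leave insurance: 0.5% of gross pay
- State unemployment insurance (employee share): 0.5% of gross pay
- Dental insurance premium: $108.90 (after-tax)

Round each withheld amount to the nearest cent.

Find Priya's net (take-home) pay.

$5,608.41

State unemployment insurance (employee share): $5,833.99 × 0.005 = $29.17
Paid family leave insurance: $5,833.99 × 0.005 = $29.17
Medicare tax: $5,833.99 × 0.01 = $58.34
Dental insurance premium: $108.90
Total deductions = $29.17 + $29.17 + $58.34 + $108.90 = $225.58
Net pay = $5,833.99 − $225.58 = $5,608.41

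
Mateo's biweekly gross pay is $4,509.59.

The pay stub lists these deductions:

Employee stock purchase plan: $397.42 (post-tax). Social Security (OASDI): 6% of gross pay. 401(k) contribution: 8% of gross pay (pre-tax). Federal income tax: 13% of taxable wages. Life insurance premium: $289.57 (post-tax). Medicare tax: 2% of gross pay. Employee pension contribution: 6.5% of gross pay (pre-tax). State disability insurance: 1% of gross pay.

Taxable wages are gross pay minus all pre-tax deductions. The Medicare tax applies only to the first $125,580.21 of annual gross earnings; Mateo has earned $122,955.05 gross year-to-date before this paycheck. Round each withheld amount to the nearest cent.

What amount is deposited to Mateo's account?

$2,299.29

Employee pension contribution: $4,509.59 × 0.065 = $293.12
401(k) contribution: $4,509.59 × 0.08 = $360.77
Pre-tax total = $293.12 + $360.77 = $653.89
Taxable wages = $4,509.59 − $653.89 = $3,855.70
Federal income tax: $3,855.70 × 0.13 = $501.24
Social Security (OASDI): $4,509.59 × 0.06 = $270.58
Medicare tax: only $125,580.21 − $122,955.05 = $2,625.16 of this check is subject → $2,625.16 × 0.02 = $52.50
State disability insurance: $4,509.59 × 0.01 = $45.10
Employee stock purchase plan: $397.42
Life insurance premium: $289.57
Total deductions = $293.12 + $360.77 + $501.24 + $270.58 + $52.50 + $45.10 + $397.42 + $289.57 = $2,210.30
Net pay = $4,509.59 − $2,210.30 = $2,299.29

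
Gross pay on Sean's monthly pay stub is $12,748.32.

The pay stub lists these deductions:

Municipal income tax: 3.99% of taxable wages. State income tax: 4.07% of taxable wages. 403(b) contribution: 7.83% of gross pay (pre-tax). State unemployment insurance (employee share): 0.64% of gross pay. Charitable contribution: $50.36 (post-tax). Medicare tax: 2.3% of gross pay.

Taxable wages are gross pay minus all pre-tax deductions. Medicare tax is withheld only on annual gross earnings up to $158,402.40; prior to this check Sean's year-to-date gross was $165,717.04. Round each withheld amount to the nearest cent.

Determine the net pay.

403(b) contribution: $12,748.32 × 0.0783 = $998.19
Taxable wages = $12,748.32 − $998.19 = $11,750.13
State income tax: $11,750.13 × 0.0407 = $478.23
Municipal income tax: $11,750.13 × 0.0399 = $468.83
Medicare tax: annual cap $158,402.40 already reached (YTD $165,717.04), so $0.00
State unemployment insurance (employee share): $12,748.32 × 0.0064 = $81.59
Charitable contribution: $50.36
Total deductions = $998.19 + $478.23 + $468.83 + $0.00 + $81.59 + $50.36 = $2,077.20
Net pay = $12,748.32 − $2,077.20 = $10,671.12

$10,671.12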